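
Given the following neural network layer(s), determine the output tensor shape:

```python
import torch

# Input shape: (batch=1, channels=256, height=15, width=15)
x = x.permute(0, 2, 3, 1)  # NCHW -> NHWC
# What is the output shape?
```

Input: (1, 256, 15, 15) -> Output: (1, 15, 15, 256)

Answer: (1, 15, 15, 256)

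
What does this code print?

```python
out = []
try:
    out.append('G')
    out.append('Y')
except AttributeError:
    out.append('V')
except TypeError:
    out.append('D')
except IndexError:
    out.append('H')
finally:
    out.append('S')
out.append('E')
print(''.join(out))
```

Execution trace: 'G' (try body) → 'Y' (try body, no exception) → 'S' (finally) → 'E' (after the try/except). Output: GYSE

Answer: GYSE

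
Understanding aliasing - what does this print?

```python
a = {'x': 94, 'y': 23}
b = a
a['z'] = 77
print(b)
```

Key concept: dict aliasing.
Step by step:
`a = {'x': 94, 'y': 23}` → a = {'x': 94, 'y': 23}
`b = a` → b = {'x': 94, 'y': 23} (same object as a)
`a['z'] = 77` → a = {'x': 94, 'y': 23, 'z': 77} (same object as b); b = {'x': 94, 'y': 23, 'z': 77} (same object as a)
`print(b)` → prints {'x': 94, 'y': 23, 'z': 77}

Answer: {'x': 94, 'y': 23, 'z': 77}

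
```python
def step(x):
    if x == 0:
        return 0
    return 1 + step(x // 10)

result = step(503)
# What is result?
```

Count of digits of 503: 3

Answer: 3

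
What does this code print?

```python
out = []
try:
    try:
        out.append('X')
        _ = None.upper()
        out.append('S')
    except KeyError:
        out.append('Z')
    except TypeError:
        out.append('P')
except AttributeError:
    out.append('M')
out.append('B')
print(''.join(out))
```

Execution trace: 'X' (try body) → 'M' (outer except AttributeError) → 'B' (after the try/except). Output: XMB

Answer: XMB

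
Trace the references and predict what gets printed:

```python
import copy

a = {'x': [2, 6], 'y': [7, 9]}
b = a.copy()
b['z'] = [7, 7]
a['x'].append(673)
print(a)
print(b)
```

Key concept: shallow copy of dict with mutable values.
Step by step:
`a = {'x': [2, 6], 'y': [7, 9]}` → a = {'x': [2, 6], 'y': [7, 9]}
`b = a.copy()` → b = {'x': [2, 6], 'y': [7, 9]}
`b['z'] = [7, 7]` → b = {'x': [2, 6], 'y': [7, 9], 'z': [7, 7]}
`a['x'].append(673)` → a = {'x': [2, 6, 673], 'y': [7, 9]}; b = {'x': [2, 6, 673], 'y': [7, 9], 'z': [7, 7]}
`print(a)` → prints {'x': [2, 6, 673], 'y': [7, 9]}
`print(b)` → prints {'x': [2, 6, 673], 'y': [7, 9], 'z': [7, 7]}

Answer:
{'x': [2, 6, 673], 'y': [7, 9]}
{'x': [2, 6, 673], 'y': [7, 9], 'z': [7, 7]}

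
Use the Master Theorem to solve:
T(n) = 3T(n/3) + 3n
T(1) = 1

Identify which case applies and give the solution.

a=3, b=3, f(n)=3n. log_3(3) = 1. Since c=1 = 1, Case 2 applies: T(n) = Θ(n^log_b(a) · log n) = O(n log n).

Answer: O(n log n) - Case 2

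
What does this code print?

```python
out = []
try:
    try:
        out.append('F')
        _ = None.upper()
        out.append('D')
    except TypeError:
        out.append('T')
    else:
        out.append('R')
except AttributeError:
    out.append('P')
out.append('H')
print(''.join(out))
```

Execution trace: 'F' (try body) → 'P' (outer except AttributeError) → 'H' (after the try/except). Output: FPH

Answer: FPH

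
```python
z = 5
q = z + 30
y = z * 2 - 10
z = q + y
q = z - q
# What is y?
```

Trace:
`z = 5` → z = 5
`q = z + 30` → q = 35
`y = z * 2 - 10` → y = 0
`z = q + y` → z = 35
`q = z - q` → q = 0
So y = 0

Answer: 0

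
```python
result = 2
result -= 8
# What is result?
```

Trace:
`result = 2` → result = 2
`result -= 8` → result = -6
So result = -6

Answer: -6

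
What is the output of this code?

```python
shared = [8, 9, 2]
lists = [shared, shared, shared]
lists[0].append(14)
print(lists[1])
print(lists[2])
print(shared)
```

Key concept: list of same reference.
Step by step:
`shared = [8, 9, 2]` → shared = [8, 9, 2]
`lists = [shared, shared, shared]` → lists = [[8, 9, 2], [8, 9, 2], [8, 9, 2]]
`lists[0].append(14)` → shared = [8, 9, 2, 14]; lists = [[8, 9, 2, 14], [8, 9, 2, 14], [8, 9, 2, 14]]
`print(lists[1])` → prints [8, 9, 2, 14]
`print(lists[2])` → prints [8, 9, 2, 14]
`print(shared)` → prints [8, 9, 2, 14]

Answer:
[8, 9, 2, 14]
[8, 9, 2, 14]
[8, 9, 2, 14]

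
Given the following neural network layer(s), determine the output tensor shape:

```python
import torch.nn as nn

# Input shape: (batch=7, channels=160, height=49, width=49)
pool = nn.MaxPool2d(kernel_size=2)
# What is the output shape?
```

Input: (7, 160, 49, 49) -> Output: (7, 160, 24, 24)

Answer: (7, 160, 24, 24)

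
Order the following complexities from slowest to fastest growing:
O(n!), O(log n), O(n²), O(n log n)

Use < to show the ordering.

Ordered by growth rate: O(log n) < O(n log n) < O(n²) < O(n!)

Answer: O(log n) < O(n log n) < O(n²) < O(n!)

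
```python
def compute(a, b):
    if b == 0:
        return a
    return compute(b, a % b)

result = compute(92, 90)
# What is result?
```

compute(92, 90) -> compute(90, 2) -> compute(2, 0) -> 2

Answer: 2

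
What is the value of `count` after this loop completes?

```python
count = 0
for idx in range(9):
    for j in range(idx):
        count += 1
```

Triangle number: 0+1+2+...+8
`count` takes the values: 0 → 1 → 2 → 3 → 4 → 5 → 6 → 7 → 8 → 9 → 10 → 11 → 12 → 13 → 14 → 15 → 16 → 17 → 18 → 19 → 20 → 21 → 22 → 23 → 24 → 25 → 26 → 27 → 28 → 29 → 30 → 31 → 32 → 33 → 34 → 35 → 36

Answer: 36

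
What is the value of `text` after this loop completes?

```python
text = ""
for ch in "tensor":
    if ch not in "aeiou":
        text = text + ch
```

Remove vowels from 'tensor'
`text` takes the values: "" → "t" → "tn" → "tns" → "tnsr"

Answer: "tnsr"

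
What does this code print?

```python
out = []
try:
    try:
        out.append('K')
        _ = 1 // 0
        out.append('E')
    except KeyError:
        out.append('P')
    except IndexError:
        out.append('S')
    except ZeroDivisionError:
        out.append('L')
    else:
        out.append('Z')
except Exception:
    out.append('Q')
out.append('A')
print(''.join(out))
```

Execution trace: 'K' (inner try body) → 'L' (inner except ZeroDivisionError) → 'A' (after the try/except). Output: KLA

Answer: KLA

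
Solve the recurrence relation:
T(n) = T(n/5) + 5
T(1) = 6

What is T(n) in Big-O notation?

Each step divides n by 5 and adds 5. After log_5(n) steps we reach T(1)=6. So T(n) = 5·log_5(n) + 6 = O(log n).

Answer: O(log n)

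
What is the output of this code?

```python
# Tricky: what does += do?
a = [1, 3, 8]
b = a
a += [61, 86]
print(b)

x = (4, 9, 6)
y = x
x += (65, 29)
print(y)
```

Key concept: += behavior differs for mutable vs immutable.
Step by step:
`a = [1, 3, 8]` → a = [1, 3, 8]
`b = a` → b = [1, 3, 8] (same object as a)
`a += [61, 86]` → a = [1, 3, 8, 61, 86] (same object as b); b = [1, 3, 8, 61, 86] (same object as a)
`print(b)` → prints [1, 3, 8, 61, 86]
`x = (4, 9, 6)` → x = (4, 9, 6)
`y = x` → y = (4, 9, 6)
`x += (65, 29)` → x = (4, 9, 6, 65, 29)
`print(y)` → prints (4, 9, 6)

Answer:
[1, 3, 8, 61, 86]
(4, 9, 6)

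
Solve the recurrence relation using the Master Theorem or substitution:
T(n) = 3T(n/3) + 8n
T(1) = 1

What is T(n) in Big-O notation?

By Master Theorem: a=3, b=3, f(n)=8n. Since log_3(3) = 1 and f(n) = Θ(n^1), Case 2 applies. T(n) = O(n log n).

Answer: O(n log n)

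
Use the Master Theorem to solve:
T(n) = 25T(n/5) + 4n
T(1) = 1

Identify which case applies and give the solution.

a=25, b=5, f(n)=4n. log_5(25) = 2. Since c=1 < 2, Case 1 applies: T(n) = Θ(n^log_b(a)) = O(n^2).

Answer: O(n^2) - Case 1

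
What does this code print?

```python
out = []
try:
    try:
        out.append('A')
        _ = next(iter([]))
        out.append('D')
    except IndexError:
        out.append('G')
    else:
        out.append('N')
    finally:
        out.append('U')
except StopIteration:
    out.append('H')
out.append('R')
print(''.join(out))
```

Execution trace: 'A' (try body) → 'U' (finally) → 'H' (outer except StopIteration) → 'R' (after the try/except). Output: AUHR

Answer: AUHR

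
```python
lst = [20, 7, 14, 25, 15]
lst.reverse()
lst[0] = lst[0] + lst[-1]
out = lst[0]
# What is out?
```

Trace:
`lst = [20, 7, 14, 25, 15]` → lst = [20, 7, 14, 25, 15]
`lst.reverse()` → lst = [15, 25, 14, 7, 20]
`lst[0] = lst[0] + lst[-1]` → lst = [35, 25, 14, 7, 20]
`out = lst[0]` → out = 35
So out = 35

Answer: 35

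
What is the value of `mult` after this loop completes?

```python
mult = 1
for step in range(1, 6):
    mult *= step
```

5! = 120
`mult` takes the values: 1 → 2 → 6 → 24 → 120

Answer: 120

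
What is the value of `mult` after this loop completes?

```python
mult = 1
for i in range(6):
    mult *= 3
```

3^6 = 729
`mult` takes the values: 1 → 3 → 9 → 27 → 81 → 243 → 729

Answer: 729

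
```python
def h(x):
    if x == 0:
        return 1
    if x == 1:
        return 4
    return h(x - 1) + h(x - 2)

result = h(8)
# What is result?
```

Build up from base cases: h(0)=1, h(1)=4, h(2)=5, h(3)=9, h(4)=14, h(5)=23, h(6)=37, ..., h(8)=97

Answer: 97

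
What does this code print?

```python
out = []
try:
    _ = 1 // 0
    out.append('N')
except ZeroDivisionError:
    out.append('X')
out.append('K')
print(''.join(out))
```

Execution trace: 'X' (except ZeroDivisionError) → 'K' (after the try/except). Output: XK

Answer: XK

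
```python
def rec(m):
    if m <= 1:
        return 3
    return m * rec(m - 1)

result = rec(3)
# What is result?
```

rec(3) = 3 * 2 * 3 = 18

Answer: 18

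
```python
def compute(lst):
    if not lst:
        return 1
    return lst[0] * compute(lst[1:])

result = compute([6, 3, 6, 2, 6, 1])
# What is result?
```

Product over [6, 3, 6, 2, 6, 1] = 6 * 3 * 6 * 2 * 6 * 1 = 1296

Answer: 1296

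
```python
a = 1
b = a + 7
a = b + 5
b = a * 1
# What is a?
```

Trace:
`a = 1` → a = 1
`b = a + 7` → b = 8
`a = b + 5` → a = 13
`b = a * 1` → b = 13
So a = 13

Answer: 13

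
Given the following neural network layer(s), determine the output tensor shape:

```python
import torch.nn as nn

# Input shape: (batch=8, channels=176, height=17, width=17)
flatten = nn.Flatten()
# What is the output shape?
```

Input: (8, 176, 17, 17) -> Output: (8, 50864)

Answer: (8, 50864)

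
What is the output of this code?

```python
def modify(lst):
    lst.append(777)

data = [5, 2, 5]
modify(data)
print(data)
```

Key concept: function modifies passed list.
Step by step:
`data = [5, 2, 5]` → data = [5, 2, 5]
`modify(data)` → data = [5, 2, 5, 777]
`print(data)` → prints [5, 2, 5, 777]

Answer: [5, 2, 5, 777]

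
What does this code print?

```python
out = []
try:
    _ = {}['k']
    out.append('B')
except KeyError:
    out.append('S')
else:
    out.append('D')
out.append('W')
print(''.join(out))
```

Execution trace: 'S' (except KeyError) → 'W' (after the try/except). Output: SW

Answer: SW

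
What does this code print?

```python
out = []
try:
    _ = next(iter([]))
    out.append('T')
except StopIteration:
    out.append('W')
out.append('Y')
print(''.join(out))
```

Execution trace: 'W' (except StopIteration) → 'Y' (after the try/except). Output: WY

Answer: WY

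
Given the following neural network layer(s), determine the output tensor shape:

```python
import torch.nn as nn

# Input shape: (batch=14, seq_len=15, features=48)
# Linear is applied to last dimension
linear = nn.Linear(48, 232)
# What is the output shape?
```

Input: (14, 15, 48) -> Output: (14, 15, 232)

Answer: (14, 15, 232)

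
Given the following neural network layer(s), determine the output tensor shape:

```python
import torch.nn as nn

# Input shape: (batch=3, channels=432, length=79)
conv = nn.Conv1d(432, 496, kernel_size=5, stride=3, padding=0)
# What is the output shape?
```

Input: (3, 432, 79) -> Output: (3, 496, 25)

Answer: (3, 496, 25)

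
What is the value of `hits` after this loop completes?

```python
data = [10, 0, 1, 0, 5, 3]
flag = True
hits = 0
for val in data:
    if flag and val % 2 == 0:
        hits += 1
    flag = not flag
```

Count even values at even positions
`hits` takes the values: 0 → 1

Answer: 1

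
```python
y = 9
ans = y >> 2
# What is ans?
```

Trace:
`y = 9` → y = 9
`ans = y >> 2` → ans = 2
So ans = 2

Answer: 2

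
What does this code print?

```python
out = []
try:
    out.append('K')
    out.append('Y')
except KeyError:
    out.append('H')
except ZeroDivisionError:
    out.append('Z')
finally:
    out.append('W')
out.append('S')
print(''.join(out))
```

Execution trace: 'K' (try body) → 'Y' (try body, no exception) → 'W' (finally) → 'S' (after the try/except). Output: KYWS

Answer: KYWS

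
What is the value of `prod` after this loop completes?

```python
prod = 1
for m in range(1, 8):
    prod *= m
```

7! = 5040
`prod` takes the values: 1 → 2 → 6 → 24 → 120 → 720 → 5040

Answer: 5040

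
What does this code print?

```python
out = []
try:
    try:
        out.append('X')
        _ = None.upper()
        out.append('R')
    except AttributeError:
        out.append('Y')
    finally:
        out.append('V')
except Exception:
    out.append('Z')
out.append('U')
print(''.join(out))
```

Execution trace: 'X' (inner try body) → 'Y' (inner except AttributeError) → 'V' (inner finally) → 'U' (after the try/except). Output: XYVU

Answer: XYVU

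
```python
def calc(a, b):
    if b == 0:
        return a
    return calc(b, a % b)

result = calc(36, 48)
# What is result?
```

calc(36, 48) -> calc(48, 36) -> calc(36, 12) -> calc(12, 0) -> 12

Answer: 12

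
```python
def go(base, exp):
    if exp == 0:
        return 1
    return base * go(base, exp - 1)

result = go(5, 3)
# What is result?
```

go(5, 3) = 5 * 5 * 5 = 125

Answer: 125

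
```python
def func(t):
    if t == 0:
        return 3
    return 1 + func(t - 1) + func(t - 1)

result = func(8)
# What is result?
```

func(t) = 1 + 2·func(t-1), func(0)=3. Closed form: (3+1)·2^8 - 1 = 1023.

Answer: 1023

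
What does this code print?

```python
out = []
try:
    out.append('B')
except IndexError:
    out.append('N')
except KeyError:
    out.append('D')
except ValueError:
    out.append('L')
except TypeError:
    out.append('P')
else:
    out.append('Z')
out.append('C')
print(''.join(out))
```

Execution trace: 'B' (try body, no exception) → 'Z' (else) → 'C' (after the try/except). Output: BZC

Answer: BZC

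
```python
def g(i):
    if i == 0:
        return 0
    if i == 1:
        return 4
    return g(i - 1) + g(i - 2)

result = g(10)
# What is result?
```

Build up from base cases: g(0)=0, g(1)=4, g(2)=4, g(3)=8, g(4)=12, g(5)=20, g(6)=32, ..., g(10)=220

Answer: 220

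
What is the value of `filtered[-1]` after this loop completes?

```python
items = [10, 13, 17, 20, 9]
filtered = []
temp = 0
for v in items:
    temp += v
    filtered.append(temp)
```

Cumulative sum ends at 69
`filtered` takes the values: [] → [10] → [10, 23] → [10, 23, 40] → [10, 23, 40, 60] → [10, 23, 40, 60, 69]
So `filtered[-1]` = 69

Answer: 69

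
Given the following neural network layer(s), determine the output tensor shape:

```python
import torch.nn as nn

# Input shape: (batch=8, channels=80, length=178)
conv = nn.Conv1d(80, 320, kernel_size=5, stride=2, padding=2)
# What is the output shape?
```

Input: (8, 80, 178) -> Output: (8, 320, 89)

Answer: (8, 320, 89)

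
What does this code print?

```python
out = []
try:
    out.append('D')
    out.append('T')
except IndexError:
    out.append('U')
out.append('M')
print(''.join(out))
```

Execution trace: 'D' (try body) → 'T' (try body, no exception) → 'M' (after the try/except). Output: DTM

Answer: DTM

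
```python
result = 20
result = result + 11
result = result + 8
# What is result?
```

Trace:
`result = 20` → result = 20
`result = result + 11` → result = 31
`result = result + 8` → result = 39
So result = 39

Answer: 39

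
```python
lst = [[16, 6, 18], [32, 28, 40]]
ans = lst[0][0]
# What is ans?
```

Trace:
`lst = [[16, 6, 18], [32, 28, 40]]` → lst = [[16, 6, 18], [32, 28, 40]]
`ans = lst[0][0]` → ans = 16
So ans = 16

Answer: 16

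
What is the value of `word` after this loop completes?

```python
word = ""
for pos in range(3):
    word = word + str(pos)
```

Concatenate digits 0 to 2
`word` takes the values: "" → "0" → "01" → "012"

Answer: "012"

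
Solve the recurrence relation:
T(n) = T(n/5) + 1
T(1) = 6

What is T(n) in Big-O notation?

Each step divides n by 5 and adds 1. After log_5(n) steps we reach T(1)=6. So T(n) = 1·log_5(n) + 6 = O(log n).

Answer: O(log n)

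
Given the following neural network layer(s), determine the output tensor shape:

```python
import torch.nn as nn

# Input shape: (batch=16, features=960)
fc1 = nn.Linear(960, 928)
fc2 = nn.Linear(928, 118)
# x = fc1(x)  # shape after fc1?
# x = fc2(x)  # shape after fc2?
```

Input: (16, 960) -> after fc1: (16, 928) -> Output: (16, 118)

Answer: (16, 118)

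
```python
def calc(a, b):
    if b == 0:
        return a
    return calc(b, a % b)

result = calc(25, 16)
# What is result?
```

calc(25, 16) -> calc(16, 9) -> calc(9, 7) -> calc(7, 2) -> calc(2, 1) -> calc(1, 0) -> 1

Answer: 1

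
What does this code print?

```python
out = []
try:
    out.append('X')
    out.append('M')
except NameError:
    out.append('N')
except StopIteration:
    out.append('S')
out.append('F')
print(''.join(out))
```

Execution trace: 'X' (try body) → 'M' (try body, no exception) → 'F' (after the try/except). Output: XMF

Answer: XMF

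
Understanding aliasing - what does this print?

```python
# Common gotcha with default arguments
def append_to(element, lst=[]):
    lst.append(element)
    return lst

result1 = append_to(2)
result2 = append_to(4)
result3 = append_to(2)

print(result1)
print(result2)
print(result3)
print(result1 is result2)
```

Key concept: mutable default argument gotcha.
Step by step:
`result1 = append_to(2)` → result1 = [2]
`result2 = append_to(4)` → result1 = [2, 4] (same object as result2); result2 = [2, 4] (same object as result1)
`result3 = append_to(2)` → result1 = [2, 4, 2] (same object as result2, result3); result2 = [2, 4, 2] (same object as result1, result3); result3 = [2, 4, 2] (same object as result1, result2)
`print(result1)` → prints [2, 4, 2]
`print(result2)` → prints [2, 4, 2]
`print(result3)` → prints [2, 4, 2]
`print(result1 is result2)` → prints True

Answer:
[2, 4, 2]
[2, 4, 2]
[2, 4, 2]
True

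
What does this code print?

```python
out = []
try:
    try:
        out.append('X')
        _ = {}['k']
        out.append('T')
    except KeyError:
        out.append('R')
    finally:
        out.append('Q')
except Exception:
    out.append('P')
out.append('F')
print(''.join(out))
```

Execution trace: 'X' (inner try body) → 'R' (inner except KeyError) → 'Q' (inner finally) → 'F' (after the try/except). Output: XRQF

Answer: XRQF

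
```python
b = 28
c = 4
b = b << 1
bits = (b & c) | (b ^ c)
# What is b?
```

Trace:
`b = 28` → b = 28
`c = 4` → c = 4
`b = b << 1` → b = 56
`bits = (b & c) | (b ^ c)` → bits = 60
So b = 56

Answer: 56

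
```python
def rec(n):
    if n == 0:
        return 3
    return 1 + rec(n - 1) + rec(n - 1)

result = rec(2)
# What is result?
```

rec(n) = 1 + 2·rec(n-1), rec(0)=3. Closed form: (3+1)·2^2 - 1 = 15.

Answer: 15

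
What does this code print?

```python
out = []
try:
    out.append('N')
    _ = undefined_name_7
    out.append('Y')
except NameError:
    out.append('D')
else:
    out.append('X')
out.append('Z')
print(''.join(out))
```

Execution trace: 'N' (try body) → 'D' (except NameError) → 'Z' (after the try/except). Output: NDZ

Answer: NDZ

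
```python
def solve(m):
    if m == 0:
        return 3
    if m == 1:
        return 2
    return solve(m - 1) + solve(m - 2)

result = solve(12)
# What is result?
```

Build up from base cases: solve(0)=3, solve(1)=2, solve(2)=5, solve(3)=7, solve(4)=12, solve(5)=19, solve(6)=31, ..., solve(12)=555

Answer: 555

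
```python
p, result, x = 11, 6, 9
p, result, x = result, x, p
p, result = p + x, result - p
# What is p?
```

Trace:
`p, result, x = 11, 6, 9` → p = 11; result = 6; x = 9
`p, result, x = result, x, p` → p = 6; result = 9; x = 11
`p, result = p + x, result - p` → p = 17; result = 3
So p = 17

Answer: 17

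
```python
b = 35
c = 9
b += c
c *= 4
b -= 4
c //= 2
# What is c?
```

Trace:
`b = 35` → b = 35
`c = 9` → c = 9
`b += c` → b = 44
`c *= 4` → c = 36
`b -= 4` → b = 40
`c //= 2` → c = 18
So c = 18

Answer: 18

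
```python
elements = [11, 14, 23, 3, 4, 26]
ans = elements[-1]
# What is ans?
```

Trace:
`elements = [11, 14, 23, 3, 4, 26]` → elements = [11, 14, 23, 3, 4, 26]
`ans = elements[-1]` → ans = 26
So ans = 26

Answer: 26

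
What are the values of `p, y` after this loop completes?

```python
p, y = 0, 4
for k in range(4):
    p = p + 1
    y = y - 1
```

p goes 0→4, y goes 4→0
`p, y` takes the values: (0, 4) → (1, 4) → (1, 3) → (2, 3) → (2, 2) → (3, 2) → (3, 1) → (4, 1) → (4, 0)

Answer: 4, 0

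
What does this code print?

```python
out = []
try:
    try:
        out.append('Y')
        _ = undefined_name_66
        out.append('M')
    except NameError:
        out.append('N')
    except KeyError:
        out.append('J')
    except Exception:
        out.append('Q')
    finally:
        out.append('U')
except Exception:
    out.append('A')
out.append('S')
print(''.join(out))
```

Execution trace: 'Y' (inner try body) → 'N' (inner except NameError) → 'U' (inner finally) → 'S' (after the try/except). Output: YNUS

Answer: YNUS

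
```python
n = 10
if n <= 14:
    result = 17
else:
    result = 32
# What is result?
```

Trace:
`n = 10` → n = 10
`if n <= 14: ...` → n <= 14 is True → result = 17
So result = 17

Answer: 17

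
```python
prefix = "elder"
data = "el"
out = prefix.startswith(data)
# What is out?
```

Trace:
`prefix = "elder"` → prefix = 'elder'
`data = "el"` → data = 'el'
`out = prefix.startswith(data)` → out = True
So out = True

Answer: True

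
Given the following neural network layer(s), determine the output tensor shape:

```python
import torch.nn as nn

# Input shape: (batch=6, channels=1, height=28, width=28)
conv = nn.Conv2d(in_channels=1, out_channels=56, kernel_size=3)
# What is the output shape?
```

Input: (6, 1, 28, 28) -> Output: (6, 56, 26, 26)

Answer: (6, 56, 26, 26)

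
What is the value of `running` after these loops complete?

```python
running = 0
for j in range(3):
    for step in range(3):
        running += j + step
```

Sum of all j+step for j,step in 3x3
`running` takes the values: 0 → 1 → 3 → 4 → 6 → 9 → 11 → 14 → 18

Answer: 18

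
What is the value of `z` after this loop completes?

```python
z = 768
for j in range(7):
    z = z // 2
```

Halve 7 times: 768 // 2^7 = 6
`z` takes the values: 768 → 384 → 192 → 96 → 48 → 24 → 12 → 6

Answer: 6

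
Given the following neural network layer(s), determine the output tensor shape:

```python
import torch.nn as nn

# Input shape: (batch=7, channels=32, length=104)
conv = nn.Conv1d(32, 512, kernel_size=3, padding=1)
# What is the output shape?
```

Input: (7, 32, 104) -> Output: (7, 512, 104)

Answer: (7, 512, 104)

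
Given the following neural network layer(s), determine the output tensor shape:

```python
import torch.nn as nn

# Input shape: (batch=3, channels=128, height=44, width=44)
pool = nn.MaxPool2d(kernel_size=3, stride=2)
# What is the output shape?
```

Input: (3, 128, 44, 44) -> Output: (3, 128, 21, 21)

Answer: (3, 128, 21, 21)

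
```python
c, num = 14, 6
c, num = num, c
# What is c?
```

Trace:
`c, num = 14, 6` → c = 14; num = 6
`c, num = num, c` → c = 6; num = 14
So c = 6

Answer: 6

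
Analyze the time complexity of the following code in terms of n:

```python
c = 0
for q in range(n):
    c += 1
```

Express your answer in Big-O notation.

Each loop level contributes: n. Multiplying the contributions gives O(n).

Answer: O(n)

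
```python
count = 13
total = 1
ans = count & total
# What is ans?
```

Trace:
`count = 13` → count = 13
`total = 1` → total = 1
`ans = count & total` → ans = 1
So ans = 1

Answer: 1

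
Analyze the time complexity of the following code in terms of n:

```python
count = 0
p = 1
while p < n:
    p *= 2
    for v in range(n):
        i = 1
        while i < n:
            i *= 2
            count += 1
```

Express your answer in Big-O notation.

Each loop level contributes: log n × n × log n. Multiplying the contributions gives O(n log² n).

Answer: O(n log² n)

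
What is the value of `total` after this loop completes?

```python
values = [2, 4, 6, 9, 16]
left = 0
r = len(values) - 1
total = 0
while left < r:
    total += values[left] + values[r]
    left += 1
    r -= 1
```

Sum of pairs from ends
`total` takes the values: 0 → 18 → 31

Answer: 31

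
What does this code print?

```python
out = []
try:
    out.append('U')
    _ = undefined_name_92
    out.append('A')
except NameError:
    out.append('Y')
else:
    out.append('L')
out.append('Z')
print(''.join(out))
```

Execution trace: 'U' (try body) → 'Y' (except NameError) → 'Z' (after the try/except). Output: UYZ

Answer: UYZ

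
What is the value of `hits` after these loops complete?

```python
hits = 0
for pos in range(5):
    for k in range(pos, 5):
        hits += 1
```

Upper triangle: 5 + 4 + ... + 1
`hits` takes the values: 0 → 1 → 2 → 3 → 4 → 5 → 6 → 7 → 8 → 9 → 10 → 11 → 12 → 13 → 14 → 15

Answer: 15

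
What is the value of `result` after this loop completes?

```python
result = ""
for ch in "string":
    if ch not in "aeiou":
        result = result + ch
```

Remove vowels from 'string'
`result` takes the values: "" → "s" → "st" → "str" → "strn" → "strng"

Answer: "strng"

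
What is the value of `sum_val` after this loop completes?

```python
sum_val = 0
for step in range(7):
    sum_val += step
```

Sum of 0 to 6 = 21
`sum_val` takes the values: 0 → 1 → 3 → 6 → 10 → 15 → 21

Answer: 21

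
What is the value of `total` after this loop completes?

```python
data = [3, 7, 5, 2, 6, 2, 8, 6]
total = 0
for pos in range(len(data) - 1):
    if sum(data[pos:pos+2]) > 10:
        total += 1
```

Count windows with sum > 10
`total` takes the values: 0 → 1 → 2

Answer: 2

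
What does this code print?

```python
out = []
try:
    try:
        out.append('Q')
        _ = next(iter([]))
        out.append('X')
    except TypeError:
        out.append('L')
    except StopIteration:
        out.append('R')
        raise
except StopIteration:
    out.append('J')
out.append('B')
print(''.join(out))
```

Execution trace: 'Q' (inner try body) → 'R' (inner except StopIteration) → 'J' (outer except StopIteration) → 'B' (after the try/except). Output: QRJB

Answer: QRJB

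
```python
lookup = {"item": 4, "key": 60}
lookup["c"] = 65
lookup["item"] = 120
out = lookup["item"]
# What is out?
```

Trace:
`lookup = {"item": 4, "key": 60}` → lookup = {'item': 4, 'key': 60}
`lookup["c"] = 65` → lookup = {'item': 4, 'key': 60, 'c': 65}
`lookup["item"] = 120` → lookup = {'item': 120, 'key': 60, 'c': 65}
`out = lookup["item"]` → out = 120
So out = 120

Answer: 120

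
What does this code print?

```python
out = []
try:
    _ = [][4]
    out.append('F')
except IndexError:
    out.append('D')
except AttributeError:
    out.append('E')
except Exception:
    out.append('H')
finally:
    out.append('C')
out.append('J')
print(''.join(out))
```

Execution trace: 'D' (except IndexError) → 'C' (finally) → 'J' (after the try/except). Output: DCJ

Answer: DCJ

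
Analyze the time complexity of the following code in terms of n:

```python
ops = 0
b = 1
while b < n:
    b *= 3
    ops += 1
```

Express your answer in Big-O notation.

Each loop level contributes: log n. Multiplying the contributions gives O(log n).

Answer: O(log n)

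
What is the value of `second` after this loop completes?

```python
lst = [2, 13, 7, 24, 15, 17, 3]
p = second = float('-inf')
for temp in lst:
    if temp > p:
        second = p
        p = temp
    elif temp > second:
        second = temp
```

Second largest (with repeats) in [2, 13, 7, 24, 15, 17, 3]
`second` takes the values: -inf → 2 → 7 → 13 → 15 → 17

Answer: 17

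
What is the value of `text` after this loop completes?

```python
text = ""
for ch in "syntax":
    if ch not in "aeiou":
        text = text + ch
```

Remove vowels from 'syntax'
`text` takes the values: "" → "s" → "sy" → "syn" → "synt" → "syntx"

Answer: "syntx"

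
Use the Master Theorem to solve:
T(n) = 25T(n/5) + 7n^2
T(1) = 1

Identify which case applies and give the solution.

a=25, b=5, f(n)=7n^2. log_5(25) = 2. Since c=2 = 2, Case 2 applies: T(n) = Θ(n^log_b(a) · log n) = O(n^2 log n).

Answer: O(n^2 log n) - Case 2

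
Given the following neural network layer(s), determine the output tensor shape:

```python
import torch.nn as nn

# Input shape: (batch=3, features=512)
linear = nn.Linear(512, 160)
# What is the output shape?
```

Input: (3, 512) -> Output: (3, 160)

Answer: (3, 160)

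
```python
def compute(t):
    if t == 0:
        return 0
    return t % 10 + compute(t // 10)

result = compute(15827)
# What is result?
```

Sum of digits of 15827: 7 + 2 + 8 + 5 + 1 = 23

Answer: 23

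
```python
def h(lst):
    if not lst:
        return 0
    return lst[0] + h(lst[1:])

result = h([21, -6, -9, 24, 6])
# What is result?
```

21 + (-6) + (-9) + 24 + 6 + 0 = 36

Answer: 36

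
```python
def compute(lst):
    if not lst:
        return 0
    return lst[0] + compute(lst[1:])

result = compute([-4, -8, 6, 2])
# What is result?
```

(-4) + (-8) + 6 + 2 + 0 = -4

Answer: -4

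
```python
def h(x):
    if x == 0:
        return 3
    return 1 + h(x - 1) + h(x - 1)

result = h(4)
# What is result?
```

h(x) = 1 + 2·h(x-1), h(0)=3. Closed form: (3+1)·2^4 - 1 = 63.

Answer: 63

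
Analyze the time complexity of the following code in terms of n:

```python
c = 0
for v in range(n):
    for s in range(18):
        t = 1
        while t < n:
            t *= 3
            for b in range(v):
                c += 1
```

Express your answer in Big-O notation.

Each loop level contributes: n × 1 × log n × n. Multiplying the contributions gives O(n^2 log n).

Answer: O(n^2 log n)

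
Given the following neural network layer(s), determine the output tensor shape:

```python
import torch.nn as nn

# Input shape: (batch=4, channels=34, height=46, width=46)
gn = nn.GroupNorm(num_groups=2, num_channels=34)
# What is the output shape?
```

Input: (4, 34, 46, 46) -> Output: (4, 34, 46, 46)

Answer: (4, 34, 46, 46)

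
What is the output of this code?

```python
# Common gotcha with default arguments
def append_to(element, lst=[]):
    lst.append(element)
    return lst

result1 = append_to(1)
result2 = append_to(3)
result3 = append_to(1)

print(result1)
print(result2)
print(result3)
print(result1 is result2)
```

Key concept: mutable default argument gotcha.
Step by step:
`result1 = append_to(1)` → result1 = [1]
`result2 = append_to(3)` → result1 = [1, 3] (same object as result2); result2 = [1, 3] (same object as result1)
`result3 = append_to(1)` → result1 = [1, 3, 1] (same object as result2, result3); result2 = [1, 3, 1] (same object as result1, result3); result3 = [1, 3, 1] (same object as result1, result2)
`print(result1)` → prints [1, 3, 1]
`print(result2)` → prints [1, 3, 1]
`print(result3)` → prints [1, 3, 1]
`print(result1 is result2)` → prints True

Answer:
[1, 3, 1]
[1, 3, 1]
[1, 3, 1]
True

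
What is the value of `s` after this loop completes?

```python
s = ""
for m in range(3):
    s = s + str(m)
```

Concatenate digits 0 to 2
`s` takes the values: "" → "0" → "01" → "012"

Answer: "012"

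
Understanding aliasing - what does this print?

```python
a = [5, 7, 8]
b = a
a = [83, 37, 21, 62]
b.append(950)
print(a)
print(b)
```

Key concept: rebinding vs mutation: a is rebound to a new list, b still points at the original.
Step by step:
`a = [5, 7, 8]` → a = [5, 7, 8]
`b = a` → b = [5, 7, 8] (same object as a)
`a = [83, 37, 21, 62]` → a = [83, 37, 21, 62]
`b.append(950)` → b = [5, 7, 8, 950]
`print(a)` → prints [83, 37, 21, 62]
`print(b)` → prints [5, 7, 8, 950]

Answer:
[83, 37, 21, 62]
[5, 7, 8, 950]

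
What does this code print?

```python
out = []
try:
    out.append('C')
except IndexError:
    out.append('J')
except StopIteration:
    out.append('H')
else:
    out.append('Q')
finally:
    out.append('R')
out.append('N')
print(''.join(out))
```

Execution trace: 'C' (try body, no exception) → 'Q' (else) → 'R' (finally) → 'N' (after the try/except). Output: CQRN

Answer: CQRN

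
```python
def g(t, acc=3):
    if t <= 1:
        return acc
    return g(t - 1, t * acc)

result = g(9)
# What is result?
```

Accumulator trace (n, acc): (9, 3) -> (8, 27) -> (7, 216) -> (6, 1512) -> (5, 9072) -> (4, 45360) -> (3, 181440) -> (2, 544320) -> (1, 1088640) -> return 1088640

Answer: 1088640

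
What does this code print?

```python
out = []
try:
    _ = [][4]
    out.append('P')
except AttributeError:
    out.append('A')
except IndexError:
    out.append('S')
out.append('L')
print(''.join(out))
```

Execution trace: 'S' (except IndexError) → 'L' (after the try/except). Output: SL

Answer: SL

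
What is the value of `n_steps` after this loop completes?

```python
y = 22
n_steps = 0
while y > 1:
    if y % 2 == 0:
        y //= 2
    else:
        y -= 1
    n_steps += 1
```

Steps to reduce 22 to 1
`n_steps` takes the values: 0 → 1 → 2 → 3 → 4 → 5 → 6

Answer: 6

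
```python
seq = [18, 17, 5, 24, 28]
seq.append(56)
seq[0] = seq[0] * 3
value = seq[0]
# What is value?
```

Trace:
`seq = [18, 17, 5, 24, 28]` → seq = [18, 17, 5, 24, 28]
`seq.append(56)` → seq = [18, 17, 5, 24, 28, 56]
`seq[0] = seq[0] * 3` → seq = [54, 17, 5, 24, 28, 56]
`value = seq[0]` → value = 54
So value = 54

Answer: 54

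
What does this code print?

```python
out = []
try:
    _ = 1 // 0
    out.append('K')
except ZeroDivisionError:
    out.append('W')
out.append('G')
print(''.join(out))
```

Execution trace: 'W' (except ZeroDivisionError) → 'G' (after the try/except). Output: WG

Answer: WG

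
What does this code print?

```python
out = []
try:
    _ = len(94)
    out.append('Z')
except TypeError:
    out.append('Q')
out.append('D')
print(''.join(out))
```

Execution trace: 'Q' (except TypeError) → 'D' (after the try/except). Output: QD

Answer: QD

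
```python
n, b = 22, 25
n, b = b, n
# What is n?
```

Trace:
`n, b = 22, 25` → n = 22; b = 25
`n, b = b, n` → n = 25; b = 22
So n = 25

Answer: 25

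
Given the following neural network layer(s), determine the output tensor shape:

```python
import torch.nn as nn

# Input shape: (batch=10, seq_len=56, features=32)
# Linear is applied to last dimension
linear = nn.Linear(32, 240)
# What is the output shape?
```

Input: (10, 56, 32) -> Output: (10, 56, 240)

Answer: (10, 56, 240)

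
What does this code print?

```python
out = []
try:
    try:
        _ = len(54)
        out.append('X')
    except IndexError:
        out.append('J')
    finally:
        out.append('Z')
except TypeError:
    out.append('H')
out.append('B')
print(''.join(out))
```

Execution trace: 'Z' (finally) → 'H' (outer except TypeError) → 'B' (after the try/except). Output: ZHB

Answer: ZHB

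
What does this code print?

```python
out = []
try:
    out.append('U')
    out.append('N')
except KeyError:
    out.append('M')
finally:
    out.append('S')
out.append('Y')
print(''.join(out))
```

Execution trace: 'U' (try body) → 'N' (try body, no exception) → 'S' (finally) → 'Y' (after the try/except). Output: UNSY

Answer: UNSY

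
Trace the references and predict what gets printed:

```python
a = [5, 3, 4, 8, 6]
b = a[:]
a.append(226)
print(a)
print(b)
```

Key concept: slice [:] creates copy.
Step by step:
`a = [5, 3, 4, 8, 6]` → a = [5, 3, 4, 8, 6]
`b = a[:]` → b = [5, 3, 4, 8, 6]
`a.append(226)` → a = [5, 3, 4, 8, 6, 226]
`print(a)` → prints [5, 3, 4, 8, 6, 226]
`print(b)` → prints [5, 3, 4, 8, 6]

Answer:
[5, 3, 4, 8, 6, 226]
[5, 3, 4, 8, 6]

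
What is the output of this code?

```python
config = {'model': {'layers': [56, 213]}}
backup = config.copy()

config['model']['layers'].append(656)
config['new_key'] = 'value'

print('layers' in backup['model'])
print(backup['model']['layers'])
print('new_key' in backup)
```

Key concept: shallow copy gotcha with nested dict.
Step by step:
`config = {'model': {'layers': [56, 213]}}` → config = {'model': {'layers': [56, 213]}}
`backup = config.copy()` → backup = {'model': {'layers': [56, 213]}}
`config['model']['layers'].append(656)` → config = {'model': {'layers': [56, 213, 656]}}; backup = {'model': {'layers': [56, 213, 656]}}
`config['new_key'] = 'value'` → config = {'model': {'layers': [56, 213, 656]}, 'new_key': 'value'}
`print('layers' in backup['model'])` → prints True
`print(backup['model']['layers'])` → prints [56, 213, 656]
`print('new_key' in backup)` → prints False

Answer:
True
[56, 213, 656]
False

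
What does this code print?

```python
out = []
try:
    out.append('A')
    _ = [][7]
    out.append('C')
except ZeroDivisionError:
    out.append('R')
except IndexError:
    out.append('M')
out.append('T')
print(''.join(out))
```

Execution trace: 'A' (try body) → 'M' (except IndexError) → 'T' (after the try/except). Output: AMT

Answer: AMT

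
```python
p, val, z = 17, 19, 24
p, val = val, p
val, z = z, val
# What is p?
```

Trace:
`p, val, z = 17, 19, 24` → p = 17; val = 19; z = 24
`p, val = val, p` → p = 19; val = 17
`val, z = z, val` → val = 24; z = 17
So p = 19

Answer: 19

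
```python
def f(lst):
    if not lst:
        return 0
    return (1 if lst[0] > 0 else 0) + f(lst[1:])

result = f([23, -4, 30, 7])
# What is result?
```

Count of positive elements in [23, -4, 30, 7] = 3

Answer: 3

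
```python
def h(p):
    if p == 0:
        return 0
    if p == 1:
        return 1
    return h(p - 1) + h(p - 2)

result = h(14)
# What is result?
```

Build up from base cases: h(0)=0, h(1)=1, h(2)=1, h(3)=2, h(4)=3, h(5)=5, h(6)=8, ..., h(14)=377

Answer: 377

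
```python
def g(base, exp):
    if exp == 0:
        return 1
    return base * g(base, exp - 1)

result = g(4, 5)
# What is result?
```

g(4, 5) = 4 * 4 * 4 * 4 * 4 = 1024

Answer: 1024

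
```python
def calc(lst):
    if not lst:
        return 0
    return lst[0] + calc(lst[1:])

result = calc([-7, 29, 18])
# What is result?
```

(-7) + 29 + 18 + 0 = 40

Answer: 40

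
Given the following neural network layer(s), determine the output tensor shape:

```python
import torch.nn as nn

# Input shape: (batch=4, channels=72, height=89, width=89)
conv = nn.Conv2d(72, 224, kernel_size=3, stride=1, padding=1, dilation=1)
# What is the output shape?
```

Input: (4, 72, 89, 89) -> Output: (4, 224, 89, 89)

Answer: (4, 224, 89, 89)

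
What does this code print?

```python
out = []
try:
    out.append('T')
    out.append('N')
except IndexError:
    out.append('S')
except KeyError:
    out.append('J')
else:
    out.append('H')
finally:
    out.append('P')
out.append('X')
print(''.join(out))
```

Execution trace: 'T' (try body) → 'N' (try body, no exception) → 'H' (else) → 'P' (finally) → 'X' (after the try/except). Output: TNHPX

Answer: TNHPX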